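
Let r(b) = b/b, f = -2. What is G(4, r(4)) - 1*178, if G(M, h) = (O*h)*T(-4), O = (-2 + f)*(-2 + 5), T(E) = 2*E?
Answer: -82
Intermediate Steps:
O = -12 (O = (-2 - 2)*(-2 + 5) = -4*3 = -12)
r(b) = 1
G(M, h) = 96*h (G(M, h) = (-12*h)*(2*(-4)) = -12*h*(-8) = 96*h)
G(4, r(4)) - 1*178 = 96*1 - 1*178 = 96 - 178 = -82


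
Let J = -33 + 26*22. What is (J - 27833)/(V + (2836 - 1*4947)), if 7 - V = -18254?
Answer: -13647/8075 ≈ -1.6900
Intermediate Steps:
J = 539 (J = -33 + 572 = 539)
V = 18261 (V = 7 - 1*(-18254) = 7 + 18254 = 18261)
(J - 27833)/(V + (2836 - 1*4947)) = (539 - 27833)/(18261 + (2836 - 1*4947)) = -27294/(18261 + (2836 - 4947)) = -27294/(18261 - 2111) = -27294/16150 = -27294*1/16150 = -13647/8075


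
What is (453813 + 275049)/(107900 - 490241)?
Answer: -242954/127447 ≈ -1.9063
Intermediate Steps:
(453813 + 275049)/(107900 - 490241) = 728862/(-382341) = 728862*(-1/382341) = -242954/127447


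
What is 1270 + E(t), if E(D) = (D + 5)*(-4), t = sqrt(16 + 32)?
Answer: 1250 - 16*sqrt(3) ≈ 1222.3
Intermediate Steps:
t = 4*sqrt(3) (t = sqrt(48) = 4*sqrt(3) ≈ 6.9282)
E(D) = -20 - 4*D (E(D) = (5 + D)*(-4) = -20 - 4*D)
1270 + E(t) = 1270 + (-20 - 16*sqrt(3)) = 1250 - 16*sqrt(3)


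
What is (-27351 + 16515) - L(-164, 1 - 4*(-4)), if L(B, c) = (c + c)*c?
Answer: -11414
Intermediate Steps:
L(B, c) = 2*c² (L(B, c) = (2*c)*c = 2*c²)
(-27351 + 16515) - L(-164, 1 - 4*(-4)) = (-27351 + 16515) - 2*(1 - 4*(-4))² = -10836 - 2*(1 + 16)² = -10836 - 2*17² = -10836 - 2*289 = -10836 - 1*578 = -10836 - 578 = -11414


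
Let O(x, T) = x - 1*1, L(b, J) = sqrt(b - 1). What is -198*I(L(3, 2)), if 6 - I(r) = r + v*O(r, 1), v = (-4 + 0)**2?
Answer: -4356 + 3366*sqrt(2) ≈ 404.24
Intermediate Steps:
v = 16 (v = (-4)**2 = 16)
L(b, J) = sqrt(-1 + b)
O(x, T) = -1 + x (O(x, T) = x - 1 = -1 + x)
I(r) = 22 - 17*r (I(r) = 6 - (r + 16*(-1 + r)) = 6 - (r + (-16 + 16*r)) = 6 - (-16 + 17*r) = 6 + (16 - 17*r) = 22 - 17*r)
-198*I(L(3, 2)) = -198*(22 - 17*sqrt(-1 + 3)) = -198*(22 - 17*sqrt(2)) = -4356 + 3366*sqrt(2)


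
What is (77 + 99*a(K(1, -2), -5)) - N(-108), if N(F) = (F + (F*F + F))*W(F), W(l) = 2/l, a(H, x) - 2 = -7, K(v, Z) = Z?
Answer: -206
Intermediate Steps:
a(H, x) = -5 (a(H, x) = 2 - 7 = -5)
N(F) = 2*(F² + 2*F)/F (N(F) = (F + (F*F + F))*(2/F) = (F + (F² + F))*(2/F) = (F + (F + F²))*(2/F) = (F² + 2*F)*(2/F) = 2*(F² + 2*F)/F)
(77 + 99*a(K(1, -2), -5)) - N(-108) = (77 + 99*(-5)) - (4 + 2*(-108)) = (77 - 495) - (4 - 216) = -418 - 1*(-212) = -418 + 212 = -206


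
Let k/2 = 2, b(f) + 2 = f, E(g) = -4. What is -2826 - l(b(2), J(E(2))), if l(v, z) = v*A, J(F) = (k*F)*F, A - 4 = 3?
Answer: -2826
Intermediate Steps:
A = 7 (A = 4 + 3 = 7)
b(f) = -2 + f
k = 4 (k = 2*2 = 4)
J(F) = 4*F² (J(F) = (4*F)*F = 4*F²)
l(v, z) = 7*v (l(v, z) = v*7 = 7*v)
-2826 - l(b(2), J(E(2))) = -2826 - 7*(-2 + 2) = -2826 - 7*0 = -2826 - 1*0 = -2826 + 0 = -2826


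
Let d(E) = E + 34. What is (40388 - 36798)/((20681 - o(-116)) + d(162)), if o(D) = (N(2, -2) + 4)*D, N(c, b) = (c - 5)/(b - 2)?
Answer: 1795/10714 ≈ 0.16754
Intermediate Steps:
d(E) = 34 + E
N(c, b) = (-5 + c)/(-2 + b)
o(D) = 19*D/4 (o(D) = ((-5 + 2)/(-2 - 2) + 4)*D = (-3/(-4) + 4)*D = (-¼*(-3) + 4)*D = (¾ + 4)*D = 19*D/4)
(40388 - 36798)/((20681 - o(-116)) + d(162)) = (40388 - 36798)/((20681 - 19*(-116)/4) + (34 + 162)) = 3590/((20681 - 1*(-551)) + 196) = 3590/((20681 + 551) + 196) = 3590/(21232 + 196) = 3590/21428 = 3590*(1/21428) = 1795/10714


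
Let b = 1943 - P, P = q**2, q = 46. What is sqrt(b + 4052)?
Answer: 3*sqrt(431) ≈ 62.282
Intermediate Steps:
P = 2116 (P = 46**2 = 2116)
b = -173 (b = 1943 - 1*2116 = 1943 - 2116 = -173)
sqrt(b + 4052) = sqrt(-173 + 4052) = sqrt(3879) = 3*sqrt(431)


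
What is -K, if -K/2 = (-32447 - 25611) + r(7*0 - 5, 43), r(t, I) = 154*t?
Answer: -117656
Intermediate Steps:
K = 117656 (K = -2*((-32447 - 25611) + 154*(7*0 - 5)) = -2*(-58058 + 154*(0 - 5)) = -2*(-58058 + 154*(-5)) = -2*(-58058 - 770) = -2*(-58828) = 117656)
-K = -1*117656 = -117656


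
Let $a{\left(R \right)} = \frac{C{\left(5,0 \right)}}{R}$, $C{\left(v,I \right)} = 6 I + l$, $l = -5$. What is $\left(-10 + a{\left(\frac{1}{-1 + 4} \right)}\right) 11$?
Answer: $-275$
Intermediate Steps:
$C{\left(v,I \right)} = -5 + 6 I$ ($C{\left(v,I \right)} = 6 I - 5 = -5 + 6 I$)
$a{\left(R \right)} = - \frac{5}{R}$ ($a{\left(R \right)} = \frac{-5 + 6 \cdot 0}{R} = \frac{-5 + 0}{R} = - \frac{5}{R}$)
$\left(-10 + a{\left(\frac{1}{-1 + 4} \right)}\right) 11 = \left(-10 - \frac{5}{\frac{1}{-1 + 4}}\right) 11 = \left(-10 - \frac{5}{\frac{1}{3}}\right) 11 = \left(-10 - 5 \frac{1}{\frac{1}{3}}\right) 11 = \left(-10 - 15\right) 11 = \left(-25\right) 11 = -275$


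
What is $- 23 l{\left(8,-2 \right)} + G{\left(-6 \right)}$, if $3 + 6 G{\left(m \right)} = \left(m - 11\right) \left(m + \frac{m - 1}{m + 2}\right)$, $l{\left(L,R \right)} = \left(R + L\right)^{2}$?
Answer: $- \frac{19595}{24} \approx -816.46$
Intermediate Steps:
$l{\left(L,R \right)} = \left(L + R\right)^{2}$
$G{\left(m \right)} = - \frac{1}{2} + \frac{\left(-11 + m\right) \left(m + \frac{-1 + m}{2 + m}\right)}{6}$ ($G{\left(m \right)} = - \frac{1}{2} + \frac{\left(m - 11\right) \left(m + \frac{m - 1}{m + 2}\right)}{6} = - \frac{1}{2} + \frac{\left(-11 + m\right) \left(m + \frac{-1 + m}{2 + m}\right)}{6}$)
$- 23 l{\left(8,-2 \right)} + G{\left(-6 \right)} = - 23 \left(8 - 2\right)^{2} + \frac{5 + \left(-6\right)^{3} - -222 - 8 \left(-6\right)^{2}}{6 \left(2 - 6\right)} = - 23 \cdot 6^{2} + \frac{5 - 216 + 222 - 288}{6 \left(-4\right)} = \left(-23\right) 36 + \frac{1}{6} \left(- \frac{1}{4}\right) \left(5 - 216 + 222 - 288\right) = -828 + \frac{1}{6} \left(- \frac{1}{4}\right) \left(-277\right) = -828 + \frac{277}{24} = - \frac{19595}{24}$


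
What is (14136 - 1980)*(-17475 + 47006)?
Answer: 358978836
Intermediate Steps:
(14136 - 1980)*(-17475 + 47006) = 12156*29531 = 358978836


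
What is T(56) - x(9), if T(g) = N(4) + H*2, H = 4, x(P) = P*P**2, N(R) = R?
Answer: -717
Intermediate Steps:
x(P) = P**3
T(g) = 12 (T(g) = 4 + 4*2 = 4 + 8 = 12)
T(56) - x(9) = 12 - 1*9**3 = 12 - 1*729 = 12 - 729 = -717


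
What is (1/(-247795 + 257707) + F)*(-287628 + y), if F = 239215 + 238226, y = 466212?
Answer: 5030536090159/59 ≈ 8.5263e+10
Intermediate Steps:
F = 477441
(1/(-247795 + 257707) + F)*(-287628 + y) = (1/(-247795 + 257707) + 477441)*(-287628 + 466212) = (1/9912 + 477441)*178584 = (4732395193/9912)*178584 = 5030536090159/59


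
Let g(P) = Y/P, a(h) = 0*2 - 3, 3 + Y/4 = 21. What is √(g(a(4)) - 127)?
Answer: I*√151 ≈ 12.288*I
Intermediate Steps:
Y = 72 (Y = -12 + 4*21 = -12 + 84 = 72)
a(h) = -3 (a(h) = 0 - 3 = -3)
g(P) = 72/P
√(g(a(4)) - 127) = √(72/(-3) - 127) = √(72*(-⅓) - 127) = √(-24 - 127) = √(-151) = I*√151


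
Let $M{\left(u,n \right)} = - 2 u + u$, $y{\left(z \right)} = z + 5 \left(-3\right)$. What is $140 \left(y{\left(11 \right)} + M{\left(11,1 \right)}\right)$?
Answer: $-2100$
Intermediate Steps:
$y{\left(z \right)} = -15 + z$ ($y{\left(z \right)} = z - 15 = -15 + z$)
$M{\left(u,n \right)} = - u$
$140 \left(y{\left(11 \right)} + M{\left(11,1 \right)}\right) = 140 \left(\left(-15 + 11\right) - 11\right) = 140 \left(-4 - 11\right) = 140 \left(-15\right) = -2100$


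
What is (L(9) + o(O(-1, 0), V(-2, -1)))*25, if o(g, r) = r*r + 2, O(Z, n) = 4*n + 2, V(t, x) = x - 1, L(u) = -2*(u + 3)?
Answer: -450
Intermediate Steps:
L(u) = -6 - 2*u (L(u) = -2*(3 + u) = -6 - 2*u)
V(t, x) = -1 + x
O(Z, n) = 2 + 4*n
o(g, r) = 2 + r² (o(g, r) = r² + 2 = 2 + r²)
(L(9) + o(O(-1, 0), V(-2, -1)))*25 = ((-6 - 2*9) + (2 + (-1 - 1)²))*25 = ((-6 - 18) + (2 + (-2)²))*25 = (-24 + (2 + 4))*25 = (-24 + 6)*25 = -18*25 = -450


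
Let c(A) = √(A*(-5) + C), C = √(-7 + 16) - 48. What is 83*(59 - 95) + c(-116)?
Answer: -2988 + √535 ≈ -2964.9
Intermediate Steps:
C = -45 (C = √9 - 48 = 3 - 48 = -45)
c(A) = √(-45 - 5*A) (c(A) = √(A*(-5) - 45) = √(-5*A - 45) = √(-45 - 5*A))
83*(59 - 95) + c(-116) = 83*(59 - 95) + √(-45 - 5*(-116)) = 83*(-36) + √(-45 + 580) = -2988 + √535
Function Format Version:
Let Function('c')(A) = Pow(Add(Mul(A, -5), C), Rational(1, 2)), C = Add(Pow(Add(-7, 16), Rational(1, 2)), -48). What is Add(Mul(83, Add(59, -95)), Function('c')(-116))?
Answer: Add(-2988, Pow(535, Rational(1, 2))) ≈ -2964.9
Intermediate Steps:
C = -45 (C = Add(Pow(9, Rational(1, 2)), -48) = Add(3, -48) = -45)
Function('c')(A) = Pow(Add(-45, Mul(-5, A)), Rational(1, 2)) (Function('c')(A) = Pow(Add(Mul(A, -5), -45), Rational(1, 2)) = Pow(Add(Mul(-5, A), -45), Rational(1, 2)) = Pow(Add(-45, Mul(-5, A)), Rational(1, 2)))
Add(Mul(83, Add(59, -95)), Function('c')(-116)) = Add(Mul(83, Add(59, -95)), Pow(Add(-45, Mul(-5, -116)), Rational(1, 2))) = Add(Mul(83, -36), Pow(Add(-45, 580), Rational(1, 2))) = Add(-2988, Pow(535, Rational(1, 2)))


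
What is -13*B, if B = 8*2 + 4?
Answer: -260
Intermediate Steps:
B = 20 (B = 16 + 4 = 20)
-13*B = -13*20 = -260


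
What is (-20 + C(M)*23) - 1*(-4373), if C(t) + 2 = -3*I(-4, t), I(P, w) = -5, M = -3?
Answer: 4652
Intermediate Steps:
C(t) = 13 (C(t) = -2 - 3*(-5) = -2 + 15 = 13)
(-20 + C(M)*23) - 1*(-4373) = (-20 + 13*23) - 1*(-4373) = (-20 + 299) + 4373 = 279 + 4373 = 4652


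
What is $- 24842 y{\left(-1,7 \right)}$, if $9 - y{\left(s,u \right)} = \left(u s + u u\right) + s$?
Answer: $794944$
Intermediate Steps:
$y{\left(s,u \right)} = 9 - s - u^{2} - s u$ ($y{\left(s,u \right)} = 9 - \left(\left(u s + u u\right) + s\right) = 9 - \left(\left(s u + u^{2}\right) + s\right) = 9 - \left(\left(u^{2} + s u\right) + s\right) = 9 - \left(s + u^{2} + s u\right) = 9 - s - u^{2} - s u$)
$- 24842 y{\left(-1,7 \right)} = - 24842 \left(9 - -1 - 7^{2} - \left(-1\right) 7\right) = - 24842 \left(9 + 1 - 49 + 7\right) = \left(-24842\right) \left(-32\right) = 794944$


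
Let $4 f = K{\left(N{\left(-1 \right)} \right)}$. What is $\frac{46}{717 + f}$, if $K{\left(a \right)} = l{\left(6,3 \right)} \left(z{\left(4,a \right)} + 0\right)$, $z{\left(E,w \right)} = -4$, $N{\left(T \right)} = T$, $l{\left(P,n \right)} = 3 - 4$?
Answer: $\frac{23}{359} \approx 0.064067$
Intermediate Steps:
$l{\left(P,n \right)} = -1$ ($l{\left(P,n \right)} = 3 - 4 = -1$)
$K{\left(a \right)} = 4$ ($K{\left(a \right)} = - (-4 + 0) = \left(-1\right) \left(-4\right) = 4$)
$f = 1$ ($f = \frac{1}{4} \cdot 4 = 1$)
$\frac{46}{717 + f} = \frac{46}{717 + 1} = \frac{46}{718} = 46 \cdot \frac{1}{718} = \frac{23}{359}$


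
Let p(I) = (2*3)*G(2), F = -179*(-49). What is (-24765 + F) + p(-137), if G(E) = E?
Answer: -15982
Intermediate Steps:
F = 8771
p(I) = 12 (p(I) = (2*3)*2 = 6*2 = 12)
(-24765 + F) + p(-137) = (-24765 + 8771) + 12 = -15994 + 12 = -15982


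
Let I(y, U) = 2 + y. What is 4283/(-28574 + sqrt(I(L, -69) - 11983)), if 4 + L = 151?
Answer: -61191221/408242655 - 4283*I*sqrt(11834)/816485310 ≈ -0.14989 - 0.00057064*I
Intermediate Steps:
L = 147 (L = -4 + 151 = 147)
4283/(-28574 + sqrt(I(L, -69) - 11983)) = 4283/(-28574 + sqrt((2 + 147) - 11983)) = 4283/(-28574 + sqrt(149 - 11983)) = 4283/(-28574 + sqrt(-11834)) = 4283/(-28574 + I*sqrt(11834))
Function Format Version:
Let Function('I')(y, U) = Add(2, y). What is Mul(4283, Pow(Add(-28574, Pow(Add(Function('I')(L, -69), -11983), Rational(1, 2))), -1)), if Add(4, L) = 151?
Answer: Add(Rational(-61191221, 408242655), Mul(Rational(-4283, 816485310), I, Pow(11834, Rational(1, 2)))) ≈ Add(-0.14989, Mul(-0.00057064, I))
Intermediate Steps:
L = 147 (L = Add(-4, 151) = 147)
Mul(4283, Pow(Add(-28574, Pow(Add(Function('I')(L, -69), -11983), Rational(1, 2))), -1)) = Mul(4283, Pow(Add(-28574, Pow(Add(Add(2, 147), -11983), Rational(1, 2))), -1)) = Mul(4283, Pow(Add(-28574, Pow(Add(149, -11983), Rational(1, 2))), -1)) = Mul(4283, Pow(Add(-28574, Pow(-11834, Rational(1, 2))), -1)) = Mul(4283, Pow(Add(-28574, Mul(I, Pow(11834, Rational(1, 2)))), -1))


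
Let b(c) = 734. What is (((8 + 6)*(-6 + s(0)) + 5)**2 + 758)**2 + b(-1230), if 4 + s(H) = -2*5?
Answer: 5834363423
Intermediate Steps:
s(H) = -14 (s(H) = -4 - 2*5 = -4 - 10 = -14)
(((8 + 6)*(-6 + s(0)) + 5)**2 + 758)**2 + b(-1230) = (((8 + 6)*(-6 - 14) + 5)**2 + 758)**2 + 734 = ((14*(-20) + 5)**2 + 758)**2 + 734 = ((-280 + 5)**2 + 758)**2 + 734 = ((-275)**2 + 758)**2 + 734 = (75625 + 758)**2 + 734 = 76383**2 + 734 = 5834362689 + 734 = 5834363423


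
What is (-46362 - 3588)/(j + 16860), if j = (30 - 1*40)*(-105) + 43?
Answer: -49950/17953 ≈ -2.7823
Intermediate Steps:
j = 1093 (j = (30 - 40)*(-105) + 43 = -10*(-105) + 43 = 1050 + 43 = 1093)
(-46362 - 3588)/(j + 16860) = (-46362 - 3588)/(1093 + 16860) = -49950/17953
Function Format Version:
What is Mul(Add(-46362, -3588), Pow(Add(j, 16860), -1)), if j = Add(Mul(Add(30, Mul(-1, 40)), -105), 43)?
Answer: Rational(-49950, 17953) ≈ -2.7823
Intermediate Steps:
j = 1093 (j = Add(Mul(Add(30, -40), -105), 43) = Add(Mul(-10, -105), 43) = Add(1050, 43) = 1093)
Mul(Add(-46362, -3588), Pow(Add(j, 16860), -1)) = Mul(Add(-46362, -3588), Pow(Add(1093, 16860), -1)) = Mul(-49950, Pow(17953, -1)) = Mul(-49950, Rational(1, 17953)) = Rational(-49950, 17953)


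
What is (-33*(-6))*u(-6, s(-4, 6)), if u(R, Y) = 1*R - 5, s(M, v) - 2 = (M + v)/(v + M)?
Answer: -2178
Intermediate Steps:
s(M, v) = 3 (s(M, v) = 2 + (M + v)/(v + M) = 2 + (M + v)/(M + v) = 2 + 1 = 3)
u(R, Y) = -5 + R (u(R, Y) = R - 5 = -5 + R)
(-33*(-6))*u(-6, s(-4, 6)) = (-33*(-6))*(-5 - 6) = 198*(-11) = -2178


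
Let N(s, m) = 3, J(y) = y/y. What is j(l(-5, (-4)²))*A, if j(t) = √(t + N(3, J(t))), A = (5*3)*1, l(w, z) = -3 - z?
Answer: 60*I ≈ 60.0*I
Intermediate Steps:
J(y) = 1
A = 15 (A = 15*1 = 15)
j(t) = √(3 + t) (j(t) = √(t + 3) = √(3 + t))
j(l(-5, (-4)²))*A = √(3 + (-3 - 1*(-4)²))*15 = √(3 + (-3 - 1*16))*15 = √(3 + (-3 - 16))*15 = √(3 - 19)*15 = √(-16)*15 = (4*I)*15 = 60*I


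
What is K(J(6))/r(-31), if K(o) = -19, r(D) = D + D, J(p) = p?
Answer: 19/62 ≈ 0.30645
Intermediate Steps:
r(D) = 2*D
K(J(6))/r(-31) = -19/(2*(-31)) = -19/(-62) = -19*(-1/62) = 19/62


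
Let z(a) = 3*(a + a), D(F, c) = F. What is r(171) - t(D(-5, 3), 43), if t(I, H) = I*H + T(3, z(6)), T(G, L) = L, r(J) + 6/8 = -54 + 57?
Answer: 725/4 ≈ 181.25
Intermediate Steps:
r(J) = 9/4 (r(J) = -¾ + (-54 + 57) = -¾ + 3 = 9/4)
z(a) = 6*a (z(a) = 3*(2*a) = 6*a)
t(I, H) = 36 + H*I (t(I, H) = I*H + 6*6 = H*I + 36 = 36 + H*I)
r(171) - t(D(-5, 3), 43) = 9/4 - (36 + 43*(-5)) = 9/4 - (36 - 215) = 9/4 - 1*(-179) = 9/4 + 179 = 725/4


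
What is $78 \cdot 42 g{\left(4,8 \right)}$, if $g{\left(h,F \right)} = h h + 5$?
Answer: $68796$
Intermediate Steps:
$g{\left(h,F \right)} = 5 + h^{2}$ ($g{\left(h,F \right)} = h^{2} + 5 = 5 + h^{2}$)
$78 \cdot 42 g{\left(4,8 \right)} = 78 \cdot 42 \left(5 + 4^{2}\right) = 3276 \left(5 + 16\right) = 3276 \cdot 21 = 68796$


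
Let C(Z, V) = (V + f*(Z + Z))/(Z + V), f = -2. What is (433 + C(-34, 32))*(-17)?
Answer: -5933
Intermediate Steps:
C(Z, V) = (V - 4*Z)/(V + Z) (C(Z, V) = (V - 2*(Z + Z))/(Z + V) = (V - 4*Z)/(V + Z))
(433 + C(-34, 32))*(-17) = (433 + (32 - 4*(-34))/(32 - 34))*(-17) = (433 + (32 + 136)/(-2))*(-17) = (433 - ½*168)*(-17) = (433 - 84)*(-17) = 349*(-17) = -5933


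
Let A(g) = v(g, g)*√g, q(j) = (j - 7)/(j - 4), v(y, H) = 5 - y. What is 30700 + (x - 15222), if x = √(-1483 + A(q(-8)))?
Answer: 15478 + √(-23728 + 30*√5)/4 ≈ 15478.0 + 38.455*I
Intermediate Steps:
q(j) = (-7 + j)/(-4 + j)
A(g) = √g*(5 - g) (A(g) = (5 - g)*√g = √g*(5 - g))
x = √(-1483 + 15*√5/8) (x = √(-1483 + √((-7 - 8)/(-4 - 8))*(5 - (-7 - 8)/(-4 - 8))) = √(-1483 + √(-15/(-12))*(5 - (-15)/(-12))) = √(-1483 + √(-1/12*(-15))*(5 - (-1)*(-15)/12)) = √(-1483 + √(5/4)*(5 - 1*5/4)) = √(-1483 + (√5/2)*(5 - 5/4)) = √(-1483 + (√5/2)*(15/4)) = √(-1483 + 15*√5/8) ≈ 38.455*I)
30700 + (x - 15222) = 30700 + (√(-23728 + 30*√5)/4 - 15222) = 30700 + (-15222 + √(-23728 + 30*√5)/4) = 15478 + √(-23728 + 30*√5)/4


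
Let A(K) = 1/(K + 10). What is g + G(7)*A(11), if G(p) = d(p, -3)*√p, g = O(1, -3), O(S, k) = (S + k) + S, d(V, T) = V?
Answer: -1 + √7/3 ≈ -0.11808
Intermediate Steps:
O(S, k) = k + 2*S
g = -1 (g = -3 + 2*1 = -3 + 2 = -1)
G(p) = p^(3/2) (G(p) = p*√p = p^(3/2))
A(K) = 1/(10 + K)
g + G(7)*A(11) = -1 + 7^(3/2)/(10 + 11) = -1 + (7*√7)/21 = -1 + (7*√7)*(1/21) = -1 + √7/3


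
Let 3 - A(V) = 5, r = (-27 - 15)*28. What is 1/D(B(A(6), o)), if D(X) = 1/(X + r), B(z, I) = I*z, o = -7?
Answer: -1162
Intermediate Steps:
r = -1176 (r = -42*28 = -1176)
A(V) = -2 (A(V) = 3 - 1*5 = 3 - 5 = -2)
D(X) = 1/(-1176 + X) (D(X) = 1/(X - 1176) = 1/(-1176 + X))
1/D(B(A(6), o)) = 1/(1/(-1176 - 7*(-2))) = 1/(1/(-1176 + 14)) = 1/(1/(-1162)) = 1/(-1/1162) = -1162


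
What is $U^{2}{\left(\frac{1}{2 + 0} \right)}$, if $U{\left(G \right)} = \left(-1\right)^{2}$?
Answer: $1$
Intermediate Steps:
$U{\left(G \right)} = 1$
$U^{2}{\left(\frac{1}{2 + 0} \right)} = 1^{2} = 1$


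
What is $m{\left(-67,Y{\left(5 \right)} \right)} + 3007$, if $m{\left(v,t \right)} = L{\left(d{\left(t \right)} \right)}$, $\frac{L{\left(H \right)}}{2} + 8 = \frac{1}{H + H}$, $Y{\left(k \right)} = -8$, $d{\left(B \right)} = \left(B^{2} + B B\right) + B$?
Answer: $\frac{358921}{120} \approx 2991.0$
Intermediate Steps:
$d{\left(B \right)} = B + 2 B^{2}$ ($d{\left(B \right)} = \left(B^{2} + B^{2}\right) + B = 2 B^{2} + B = B + 2 B^{2}$)
$L{\left(H \right)} = -16 + \frac{1}{H}$ ($L{\left(H \right)} = -16 + \frac{2}{H + H} = -16 + \frac{2}{2 H} = -16 + 2 \frac{1}{2 H} = -16 + \frac{1}{H}$)
$m{\left(v,t \right)} = -16 + \frac{1}{t \left(1 + 2 t\right)}$
$m{\left(-67,Y{\left(5 \right)} \right)} + 3007 = \left(-16 + \frac{1}{\left(-8\right) \left(1 + 2 \left(-8\right)\right)}\right) + 3007 = \left(-16 - \frac{1}{8 \left(1 - 16\right)}\right) + 3007 = \left(-16 - \frac{1}{8 \left(-15\right)}\right) + 3007 = \left(-16 - - \frac{1}{120}\right) + 3007 = \left(-16 + \frac{1}{120}\right) + 3007 = - \frac{1919}{120} + 3007 = \frac{358921}{120}$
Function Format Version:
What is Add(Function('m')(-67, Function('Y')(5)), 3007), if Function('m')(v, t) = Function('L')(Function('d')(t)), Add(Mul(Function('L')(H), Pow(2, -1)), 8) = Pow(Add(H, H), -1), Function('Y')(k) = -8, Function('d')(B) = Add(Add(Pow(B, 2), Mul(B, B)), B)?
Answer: Rational(358921, 120) ≈ 2991.0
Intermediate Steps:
Function('d')(B) = Add(B, Mul(2, Pow(B, 2))) (Function('d')(B) = Add(Add(Pow(B, 2), Pow(B, 2)), B) = Add(Mul(2, Pow(B, 2)), B) = Add(B, Mul(2, Pow(B, 2))))
Function('L')(H) = Add(-16, Pow(H, -1)) (Function('L')(H) = Add(-16, Mul(2, Pow(Add(H, H), -1))) = Add(-16, Mul(2, Pow(Mul(2, H), -1))) = Add(-16, Mul(2, Mul(Rational(1, 2), Pow(H, -1)))) = Add(-16, Pow(H, -1)))
Function('m')(v, t) = Add(-16, Mul(Pow(t, -1), Pow(Add(1, Mul(2, t)), -1))) (Function('m')(v, t) = Add(-16, Pow(Mul(t, Add(1, Mul(2, t))), -1)) = Add(-16, Mul(Pow(t, -1), Pow(Add(1, Mul(2, t)), -1))))
Add(Function('m')(-67, Function('Y')(5)), 3007) = Add(Add(-16, Mul(Pow(-8, -1), Pow(Add(1, Mul(2, -8)), -1))), 3007) = Add(Add(-16, Mul(Rational(-1, 8), Pow(Add(1, -16), -1))), 3007) = Add(Add(-16, Mul(Rational(-1, 8), Pow(-15, -1))), 3007) = Add(Add(-16, Mul(Rational(-1, 8), Rational(-1, 15))), 3007) = Add(Add(-16, Rational(1, 120)), 3007) = Add(Rational(-1919, 120), 3007) = Rational(358921, 120)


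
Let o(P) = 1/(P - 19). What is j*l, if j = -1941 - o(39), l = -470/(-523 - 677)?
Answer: -1824587/2400 ≈ -760.24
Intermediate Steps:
l = 47/120 (l = -470/(-1200) = -470*(-1/1200) = 47/120 ≈ 0.39167)
o(P) = 1/(-19 + P)
j = -38821/20 (j = -1941 - 1/(-19 + 39) = -1941 - 1/20 = -38821/20 ≈ -1941.1)
j*l = -38821/20*47/120 = -1824587/2400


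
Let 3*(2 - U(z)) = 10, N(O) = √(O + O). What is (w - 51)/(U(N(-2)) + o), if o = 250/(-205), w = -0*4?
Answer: 6273/314 ≈ 19.978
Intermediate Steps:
N(O) = √2*√O (N(O) = √(2*O) = √2*√O)
w = 0 (w = -14*0 = 0)
o = -50/41 (o = 250*(-1/205) = -50/41 ≈ -1.2195)
U(z) = -4/3 (U(z) = 2 - ⅓*10 = 2 - 10/3 = -4/3)
(w - 51)/(U(N(-2)) + o) = (0 - 51)/(-4/3 - 50/41) = -51/(-314/123) = -51*(-123/314) = 6273/314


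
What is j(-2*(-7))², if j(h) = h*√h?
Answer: 2744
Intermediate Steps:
j(h) = h^(3/2)
j(-2*(-7))² = ((-2*(-7))^(3/2))² = (14^(3/2))² = (14*√14)² = 2744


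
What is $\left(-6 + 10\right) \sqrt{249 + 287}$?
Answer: $8 \sqrt{134} \approx 92.607$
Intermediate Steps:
$\left(-6 + 10\right) \sqrt{249 + 287} = 4 \sqrt{536} = 4 \cdot 2 \sqrt{134} = 8 \sqrt{134}$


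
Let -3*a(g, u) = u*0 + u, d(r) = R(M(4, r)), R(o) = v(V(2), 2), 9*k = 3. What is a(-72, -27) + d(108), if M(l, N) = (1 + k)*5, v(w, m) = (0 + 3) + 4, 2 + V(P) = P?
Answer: 16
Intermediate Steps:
k = ⅓ (k = (⅑)*3 = ⅓ ≈ 0.33333)
V(P) = -2 + P
v(w, m) = 7 (v(w, m) = 3 + 4 = 7)
M(l, N) = 20/3 (M(l, N) = (1 + ⅓)*5 = (4/3)*5 = 20/3)
R(o) = 7
d(r) = 7
a(g, u) = -u/3 (a(g, u) = -(u*0 + u)/3 = -(0 + u)/3 = -u/3)
a(-72, -27) + d(108) = -⅓*(-27) + 7 = 9 + 7 = 16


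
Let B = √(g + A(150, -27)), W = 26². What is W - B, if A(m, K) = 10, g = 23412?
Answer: 676 - 7*√478 ≈ 522.96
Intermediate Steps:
W = 676
B = 7*√478 (B = √(23412 + 10) = √23422 = 7*√478 ≈ 153.04)
W - B = 676 - 7*√478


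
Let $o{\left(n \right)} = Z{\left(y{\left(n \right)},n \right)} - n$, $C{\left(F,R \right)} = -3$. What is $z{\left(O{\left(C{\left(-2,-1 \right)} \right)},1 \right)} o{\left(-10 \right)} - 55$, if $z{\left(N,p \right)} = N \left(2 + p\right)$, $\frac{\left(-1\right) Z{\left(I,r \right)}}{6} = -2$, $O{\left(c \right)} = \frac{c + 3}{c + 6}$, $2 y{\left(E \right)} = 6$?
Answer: $-55$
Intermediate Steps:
$y{\left(E \right)} = 3$ ($y{\left(E \right)} = \frac{1}{2} \cdot 6 = 3$)
$O{\left(c \right)} = \frac{3 + c}{6 + c}$
$Z{\left(I,r \right)} = 12$ ($Z{\left(I,r \right)} = \left(-6\right) \left(-2\right) = 12$)
$o{\left(n \right)} = 12 - n$
$z{\left(O{\left(C{\left(-2,-1 \right)} \right)},1 \right)} o{\left(-10 \right)} - 55 = \frac{3 - 3}{6 - 3} \left(2 + 1\right) \left(12 - -10\right) - 55 = \frac{1}{3} \cdot 0 \cdot 3 \left(12 + 10\right) - 55 = \frac{1}{3} \cdot 0 \cdot 3 \cdot 22 - 55 = 0 \cdot 3 \cdot 22 - 55 = 0 \cdot 22 - 55 = 0 - 55 = -55$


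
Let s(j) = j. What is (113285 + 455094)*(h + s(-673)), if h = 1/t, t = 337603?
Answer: -18448512001146/48229 ≈ -3.8252e+8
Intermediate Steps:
h = 1/337603 ≈ 2.9621e-6
(113285 + 455094)*(h + s(-673)) = (113285 + 455094)*(1/337603 - 673) = 568379*(-227206818/337603) = -18448512001146/48229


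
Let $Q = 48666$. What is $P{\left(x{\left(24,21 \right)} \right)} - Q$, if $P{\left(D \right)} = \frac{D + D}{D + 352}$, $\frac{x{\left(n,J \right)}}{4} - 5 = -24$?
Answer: $- \frac{3357992}{69} \approx -48667.0$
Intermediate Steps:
$x{\left(n,J \right)} = -76$ ($x{\left(n,J \right)} = 20 + 4 \left(-24\right) = 20 - 96 = -76$)
$P{\left(D \right)} = \frac{2 D}{352 + D}$
$P{\left(x{\left(24,21 \right)} \right)} - Q = 2 \left(-76\right) \frac{1}{352 - 76} - 48666 = 2 \left(-76\right) \frac{1}{276} - 48666 = - \frac{38}{69} - 48666 = - \frac{3357992}{69}$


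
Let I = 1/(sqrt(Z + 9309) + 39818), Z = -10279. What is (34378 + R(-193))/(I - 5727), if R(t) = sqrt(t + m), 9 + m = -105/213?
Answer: -62430517419632912/10400243518946471 - sqrt(990143990)/3692086449225997205 - 1816002019304*I*sqrt(1020767)/738417289845199441 + 34378*I*sqrt(970)/52001217594732355 ≈ -6.0028 - 0.0024847*I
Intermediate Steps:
I = 1/(39818 + I*sqrt(970)) (I = 1/(sqrt(-10279 + 9309) + 39818) = 1/(sqrt(-970) + 39818) = 1/(I*sqrt(970) + 39818) = 1/(39818 + I*sqrt(970)) ≈ 2.5114e-5 - 1.96e-8*I)
m = -674/71 (m = -9 - 105/213 = -9 - 105*1/213 = -9 - 35/71 = -674/71 ≈ -9.4930)
R(t) = sqrt(-674/71 + t) (R(t) = sqrt(t - 674/71) = sqrt(-674/71 + t))
(34378 + R(-193))/(I - 5727) = (34378 + sqrt(-47854 + 5041*(-193))/71)/((19909/792737047 - I*sqrt(970)/1585474094) - 5727) = (34378 + sqrt(-47854 - 972913)/71)/(-4540005048260/792737047 - I*sqrt(970)/1585474094) = (34378 + sqrt(-1020767)/71)/(-4540005048260/792737047 - I*sqrt(970)/1585474094) = (34378 + (I*sqrt(1020767))/71)/(-4540005048260/792737047 - I*sqrt(970)/1585474094) = (34378 + I*sqrt(1020767)/71)/(-4540005048260/792737047 - I*sqrt(970)/1585474094)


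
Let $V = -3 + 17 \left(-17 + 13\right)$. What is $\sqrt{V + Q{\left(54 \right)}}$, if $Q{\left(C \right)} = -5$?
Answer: $2 i \sqrt{19} \approx 8.7178 i$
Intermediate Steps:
$V = -71$ ($V = -3 + 17 \left(-4\right) = -3 - 68 = -71$)
$\sqrt{V + Q{\left(54 \right)}} = \sqrt{-71 - 5} = \sqrt{-76} = 2 i \sqrt{19}$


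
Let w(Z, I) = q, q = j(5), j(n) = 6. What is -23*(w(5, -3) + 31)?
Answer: -851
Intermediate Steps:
q = 6
w(Z, I) = 6
-23*(w(5, -3) + 31) = -23*(6 + 31) = -23*37 = -851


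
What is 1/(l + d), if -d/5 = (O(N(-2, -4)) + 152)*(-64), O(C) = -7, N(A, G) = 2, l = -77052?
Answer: -1/30652 ≈ -3.2624e-5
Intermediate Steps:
d = 46400 (d = -5*(-7 + 152)*(-64) = -725*(-64) = -5*(-9280) = 46400)
1/(l + d) = 1/(-77052 + 46400) = 1/(-30652) = -1/30652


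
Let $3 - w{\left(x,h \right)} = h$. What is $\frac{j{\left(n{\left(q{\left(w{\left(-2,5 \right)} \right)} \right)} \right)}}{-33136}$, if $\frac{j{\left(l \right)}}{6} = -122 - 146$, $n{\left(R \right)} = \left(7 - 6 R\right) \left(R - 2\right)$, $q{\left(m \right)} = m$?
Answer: $\frac{201}{4142} \approx 0.048527$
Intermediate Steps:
$w{\left(x,h \right)} = 3 - h$
$n{\left(R \right)} = \left(-2 + R\right) \left(7 - 6 R\right)$ ($n{\left(R \right)} = \left(7 - 6 R\right) \left(-2 + R\right) = \left(-2 + R\right) \left(7 - 6 R\right)$)
$j{\left(l \right)} = -1608$ ($j{\left(l \right)} = 6 \left(-122 - 146\right) = 6 \left(-268\right) = -1608$)
$\frac{j{\left(n{\left(q{\left(w{\left(-2,5 \right)} \right)} \right)} \right)}}{-33136} = - \frac{1608}{-33136} = \left(-1608\right) \left(- \frac{1}{33136}\right) = \frac{201}{4142}$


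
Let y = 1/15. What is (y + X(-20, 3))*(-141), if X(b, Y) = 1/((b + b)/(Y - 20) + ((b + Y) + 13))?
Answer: 10669/140 ≈ 76.207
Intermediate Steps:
y = 1/15 ≈ 0.066667
X(b, Y) = 1/(13 + Y + b + 2*b/(-20 + Y)) (X(b, Y) = 1/((2*b)/(-20 + Y) + ((Y + b) + 13)) = 1/(2*b/(-20 + Y) + (13 + Y + b)) = 1/(13 + Y + b + 2*b/(-20 + Y)))
(y + X(-20, 3))*(-141) = (1/15 + (20 - 1*3)/(260 - 1*3² + 7*3 + 18*(-20) - 1*3*(-20)))*(-141) = (1/15 + (20 - 3)/(260 - 1*9 + 21 - 360 + 60))*(-141) = (1/15 + 17/(260 - 9 + 21 - 360 + 60))*(-141) = (1/15 + 17/(-28))*(-141) = (1/15 - 1/28*17)*(-141) = (1/15 - 17/28)*(-141) = -227/420*(-141) = 10669/140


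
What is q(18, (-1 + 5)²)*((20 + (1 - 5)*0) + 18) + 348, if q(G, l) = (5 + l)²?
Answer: 17106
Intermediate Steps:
q(18, (-1 + 5)²)*((20 + (1 - 5)*0) + 18) + 348 = (5 + (-1 + 5)²)²*((20 + (1 - 5)*0) + 18) + 348 = (5 + 4²)²*((20 - 4*0) + 18) + 348 = (5 + 16)²*((20 + 0) + 18) + 348 = 21²*(20 + 18) + 348 = 441*38 + 348 = 16758 + 348 = 17106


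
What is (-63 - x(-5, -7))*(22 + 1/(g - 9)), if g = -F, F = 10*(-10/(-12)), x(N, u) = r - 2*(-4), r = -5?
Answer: -37653/26 ≈ -1448.2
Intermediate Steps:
x(N, u) = 3 (x(N, u) = -5 - 2*(-4) = -5 + 8 = 3)
F = 25/3 (F = 10*(-10*(-1/12)) = 10*(⅚) = 25/3 ≈ 8.3333)
g = -25/3 (g = -1*25/3 = -25/3 ≈ -8.3333)
(-63 - x(-5, -7))*(22 + 1/(g - 9)) = (-63 - 1*3)*(22 + 1/(-25/3 - 9)) = (-63 - 3)*(22 + 1/(-52/3)) = -66*(22 - 3/52) = -66*1141/52 = -37653/26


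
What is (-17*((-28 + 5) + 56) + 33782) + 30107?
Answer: 63328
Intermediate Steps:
(-17*((-28 + 5) + 56) + 33782) + 30107 = (-17*(-23 + 56) + 33782) + 30107 = (-17*33 + 33782) + 30107 = (-561 + 33782) + 30107 = 33221 + 30107 = 63328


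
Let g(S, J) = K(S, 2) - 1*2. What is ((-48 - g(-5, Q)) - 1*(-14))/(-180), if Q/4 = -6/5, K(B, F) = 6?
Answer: 19/90 ≈ 0.21111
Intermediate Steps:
Q = -24/5 (Q = 4*(-6/5) = -24/5 ≈ -4.8000)
g(S, J) = 4 (g(S, J) = 6 - 1*2 = 6 - 2 = 4)
((-48 - g(-5, Q)) - 1*(-14))/(-180) = ((-48 - 1*4) - 1*(-14))/(-180) = -((-48 - 4) + 14)/180 = -(-52 + 14)/180 = -1/180*(-38) = 19/90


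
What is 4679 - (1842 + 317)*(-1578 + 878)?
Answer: 1515979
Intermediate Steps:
4679 - (1842 + 317)*(-1578 + 878) = 4679 - 2159*(-700) = 4679 - 1*(-1511300) = 4679 + 1511300 = 1515979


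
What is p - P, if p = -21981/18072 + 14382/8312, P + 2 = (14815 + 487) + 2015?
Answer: -108370259947/6258936 ≈ -17315.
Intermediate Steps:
P = 17315 (P = -2 + ((14815 + 487) + 2015) = -2 + (15302 + 2015) = -2 + 17317 = 17315)
p = 3216893/6258936 (p = -21981*1/18072 + 14382*(1/8312) = -7327/6024 + 7191/4156 = 3216893/6258936 ≈ 0.51397)
p - P = 3216893/6258936 - 1*17315 = 3216893/6258936 - 17315 = -108370259947/6258936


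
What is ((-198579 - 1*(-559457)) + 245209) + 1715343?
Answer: 2321430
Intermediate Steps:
((-198579 - 1*(-559457)) + 245209) + 1715343 = ((-198579 + 559457) + 245209) + 1715343 = (360878 + 245209) + 1715343 = 606087 + 1715343 = 2321430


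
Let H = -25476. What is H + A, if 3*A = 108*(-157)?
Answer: -31128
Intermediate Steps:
A = -5652 (A = (108*(-157))/3 = (⅓)*(-16956) = -5652)
H + A = -25476 - 5652 = -31128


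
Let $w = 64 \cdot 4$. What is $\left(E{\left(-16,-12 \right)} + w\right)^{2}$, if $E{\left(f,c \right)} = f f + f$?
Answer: $246016$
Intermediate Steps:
$E{\left(f,c \right)} = f + f^{2}$ ($E{\left(f,c \right)} = f^{2} + f = f + f^{2}$)
$w = 256$
$\left(E{\left(-16,-12 \right)} + w\right)^{2} = \left(- 16 \left(1 - 16\right) + 256\right)^{2} = \left(\left(-16\right) \left(-15\right) + 256\right)^{2} = \left(240 + 256\right)^{2} = 496^{2} = 246016$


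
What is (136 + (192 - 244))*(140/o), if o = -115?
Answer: -2352/23 ≈ -102.26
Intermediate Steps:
(136 + (192 - 244))*(140/o) = (136 + (192 - 244))*(140/(-115)) = (136 - 52)*(140*(-1/115)) = 84*(-28/23) = -2352/23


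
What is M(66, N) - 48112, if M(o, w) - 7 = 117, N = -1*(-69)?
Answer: -47988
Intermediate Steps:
N = 69
M(o, w) = 124 (M(o, w) = 7 + 117 = 124)
M(66, N) - 48112 = 124 - 48112 = -47988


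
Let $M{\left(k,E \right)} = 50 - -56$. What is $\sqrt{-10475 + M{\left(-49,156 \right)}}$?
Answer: $i \sqrt{10369} \approx 101.83 i$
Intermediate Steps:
$M{\left(k,E \right)} = 106$ ($M{\left(k,E \right)} = 50 + 56 = 106$)
$\sqrt{-10475 + M{\left(-49,156 \right)}} = \sqrt{-10475 + 106} = \sqrt{-10369} = i \sqrt{10369}$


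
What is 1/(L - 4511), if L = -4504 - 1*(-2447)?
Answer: -1/6568 ≈ -0.00015225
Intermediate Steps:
L = -2057 (L = -4504 + 2447 = -2057)
1/(L - 4511) = 1/(-2057 - 4511) = 1/(-6568) = -1/6568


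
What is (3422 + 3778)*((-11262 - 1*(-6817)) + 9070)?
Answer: 33300000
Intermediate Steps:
(3422 + 3778)*((-11262 - 1*(-6817)) + 9070) = 7200*((-11262 + 6817) + 9070) = 7200*(-4445 + 9070) = 7200*4625 = 33300000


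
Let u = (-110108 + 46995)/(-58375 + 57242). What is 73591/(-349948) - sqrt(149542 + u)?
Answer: -73591/349948 - sqrt(192036927467)/1133 ≈ -386.99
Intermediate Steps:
u = 63113/1133 (u = -63113/(-1133) = -63113*(-1/1133) = 63113/1133 ≈ 55.704)
73591/(-349948) - sqrt(149542 + u) = 73591/(-349948) - sqrt(149542 + 63113/1133) = 73591*(-1/349948) - sqrt(169494199/1133) = -73591/349948 - sqrt(192036927467)/1133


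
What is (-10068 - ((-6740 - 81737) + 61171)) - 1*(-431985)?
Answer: 449223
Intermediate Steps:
(-10068 - ((-6740 - 81737) + 61171)) - 1*(-431985) = (-10068 - (-88477 + 61171)) + 431985 = (-10068 - 1*(-27306)) + 431985 = (-10068 + 27306) + 431985 = 17238 + 431985 = 449223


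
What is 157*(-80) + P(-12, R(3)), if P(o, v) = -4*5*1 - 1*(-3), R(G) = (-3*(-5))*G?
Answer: -12577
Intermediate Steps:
R(G) = 15*G
P(o, v) = -17 (P(o, v) = -20*1 + 3 = -20 + 3 = -17)
157*(-80) + P(-12, R(3)) = 157*(-80) - 17 = -12560 - 17 = -12577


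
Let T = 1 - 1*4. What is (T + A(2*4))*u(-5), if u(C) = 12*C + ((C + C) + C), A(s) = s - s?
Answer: 225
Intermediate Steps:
T = -3 (T = 1 - 4 = -3)
A(s) = 0
u(C) = 15*C (u(C) = 12*C + (2*C + C) = 12*C + 3*C = 15*C)
(T + A(2*4))*u(-5) = (-3 + 0)*(15*(-5)) = -3*(-75) = 225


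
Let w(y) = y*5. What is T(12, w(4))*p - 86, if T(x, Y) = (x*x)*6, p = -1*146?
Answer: -126230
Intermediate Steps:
w(y) = 5*y
p = -146
T(x, Y) = 6*x**2 (T(x, Y) = x**2*6 = 6*x**2)
T(12, w(4))*p - 86 = (6*12**2)*(-146) - 86 = (6*144)*(-146) - 86 = 864*(-146) - 86 = -126144 - 86 = -126230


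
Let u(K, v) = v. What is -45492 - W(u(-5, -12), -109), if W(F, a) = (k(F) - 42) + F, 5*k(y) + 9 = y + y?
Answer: -227157/5 ≈ -45431.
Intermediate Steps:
k(y) = -9/5 + 2*y/5 (k(y) = -9/5 + (y + y)/5 = -9/5 + (2*y)/5 = -9/5 + 2*y/5)
W(F, a) = -219/5 + 7*F/5 (W(F, a) = ((-9/5 + 2*F/5) - 42) + F = (-219/5 + 2*F/5) + F = -219/5 + 7*F/5)
-45492 - W(u(-5, -12), -109) = -45492 - (-219/5 + (7/5)*(-12)) = -45492 - (-219/5 - 84/5) = -45492 - 1*(-303/5) = -45492 + 303/5 = -227157/5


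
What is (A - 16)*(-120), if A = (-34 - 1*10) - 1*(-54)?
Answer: 720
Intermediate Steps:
A = 10 (A = (-34 - 10) + 54 = -44 + 54 = 10)
(A - 16)*(-120) = (10 - 16)*(-120) = -6*(-120) = 720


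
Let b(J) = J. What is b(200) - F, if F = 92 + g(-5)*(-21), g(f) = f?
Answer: 3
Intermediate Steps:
F = 197 (F = 92 - 5*(-21) = 92 + 105 = 197)
b(200) - F = 200 - 1*197 = 200 - 197 = 3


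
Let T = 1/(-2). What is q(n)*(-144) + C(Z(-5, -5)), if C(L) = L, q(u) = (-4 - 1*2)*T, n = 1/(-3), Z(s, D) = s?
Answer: -437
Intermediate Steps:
n = -⅓ ≈ -0.33333
T = -½ (T = 1*(-½) = -½ ≈ -0.50000)
q(u) = 3 (q(u) = (-4 - 1*2)*(-½) = (-4 - 2)*(-½) = -6*(-½) = 3)
q(n)*(-144) + C(Z(-5, -5)) = 3*(-144) - 5 = -432 - 5 = -437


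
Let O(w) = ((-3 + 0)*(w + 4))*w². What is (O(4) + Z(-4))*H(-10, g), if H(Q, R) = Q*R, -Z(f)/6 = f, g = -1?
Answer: -3600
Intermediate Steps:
Z(f) = -6*f
O(w) = w²*(-12 - 3*w) (O(w) = (-3*(4 + w))*w² = (-12 - 3*w)*w² = w²*(-12 - 3*w))
(O(4) + Z(-4))*H(-10, g) = (3*4²*(-4 - 1*4) - 6*(-4))*(-10*(-1)) = (3*16*(-4 - 4) + 24)*10 = (3*16*(-8) + 24)*10 = (-384 + 24)*10 = -360*10 = -3600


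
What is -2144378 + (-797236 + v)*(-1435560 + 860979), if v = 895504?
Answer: -56465070086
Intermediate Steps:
-2144378 + (-797236 + v)*(-1435560 + 860979) = -2144378 + (-797236 + 895504)*(-1435560 + 860979) = -2144378 + 98268*(-574581) = -2144378 - 56462925708 = -56465070086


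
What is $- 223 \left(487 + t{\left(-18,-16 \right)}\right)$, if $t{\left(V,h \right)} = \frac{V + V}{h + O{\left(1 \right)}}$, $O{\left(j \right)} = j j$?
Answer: $- \frac{545681}{5} \approx -1.0914 \cdot 10^{5}$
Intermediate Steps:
$O{\left(j \right)} = j^{2}$
$t{\left(V,h \right)} = \frac{2 V}{1 + h}$ ($t{\left(V,h \right)} = \frac{V + V}{h + 1^{2}} = \frac{2 V}{h + 1} = \frac{2 V}{1 + h}$)
$- 223 \left(487 + t{\left(-18,-16 \right)}\right) = - 223 \left(487 + 2 \left(-18\right) \frac{1}{1 - 16}\right) = - 223 \left(487 + 2 \left(-18\right) \frac{1}{-15}\right) = - 223 \left(487 + 2 \left(-18\right) \left(- \frac{1}{15}\right)\right) = - 223 \left(487 + \frac{12}{5}\right) = \left(-223\right) \frac{2447}{5} = - \frac{545681}{5}$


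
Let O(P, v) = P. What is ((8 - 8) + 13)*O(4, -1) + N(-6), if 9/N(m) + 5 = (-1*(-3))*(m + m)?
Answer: 2123/41 ≈ 51.781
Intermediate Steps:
N(m) = 9/(-5 + 6*m) (N(m) = 9/(-5 + (-1*(-3))*(m + m)) = 9/(-5 + 3*(2*m)) = 9/(-5 + 6*m))
((8 - 8) + 13)*O(4, -1) + N(-6) = ((8 - 8) + 13)*4 + 9/(-5 + 6*(-6)) = (0 + 13)*4 + 9/(-5 - 36) = 13*4 + 9/(-41) = 52 + 9*(-1/41) = 52 - 9/41 = 2123/41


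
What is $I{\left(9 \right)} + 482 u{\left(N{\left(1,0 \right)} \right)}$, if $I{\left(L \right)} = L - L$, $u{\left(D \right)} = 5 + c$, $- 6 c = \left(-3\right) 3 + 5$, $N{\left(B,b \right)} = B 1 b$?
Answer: $\frac{8194}{3} \approx 2731.3$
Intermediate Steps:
$N{\left(B,b \right)} = B b$
$c = \frac{2}{3}$ ($c = - \frac{\left(-3\right) 3 + 5}{6} = - \frac{-9 + 5}{6} = \left(- \frac{1}{6}\right) \left(-4\right) = \frac{2}{3} \approx 0.66667$)
$u{\left(D \right)} = \frac{17}{3}$ ($u{\left(D \right)} = 5 + \frac{2}{3} = \frac{17}{3}$)
$I{\left(L \right)} = 0$
$I{\left(9 \right)} + 482 u{\left(N{\left(1,0 \right)} \right)} = 0 + 482 \cdot \frac{17}{3} = 0 + \frac{8194}{3} = \frac{8194}{3}$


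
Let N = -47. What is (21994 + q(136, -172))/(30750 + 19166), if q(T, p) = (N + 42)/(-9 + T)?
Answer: 2793233/6339332 ≈ 0.44062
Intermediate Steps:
q(T, p) = -5/(-9 + T) (q(T, p) = (-47 + 42)/(-9 + T) = -5/(-9 + T))
(21994 + q(136, -172))/(30750 + 19166) = (21994 - 5/(-9 + 136))/(30750 + 19166) = (21994 - 5/127)/49916 = (21994 - 5*1/127)*(1/49916) = (21994 - 5/127)*(1/49916) = (2793233/127)*(1/49916) = 2793233/6339332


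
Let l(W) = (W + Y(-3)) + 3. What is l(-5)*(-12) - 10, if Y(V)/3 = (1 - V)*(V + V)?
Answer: 878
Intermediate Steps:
Y(V) = 6*V*(1 - V) (Y(V) = 3*((1 - V)*(V + V)) = 3*((1 - V)*(2*V)) = 3*(2*V*(1 - V)) = 6*V*(1 - V))
l(W) = -69 + W (l(W) = (W + 6*(-3)*(1 - 1*(-3))) + 3 = (W + 6*(-3)*(1 + 3)) + 3 = (W + 6*(-3)*4) + 3 = (W - 72) + 3 = (-72 + W) + 3 = -69 + W)
l(-5)*(-12) - 10 = (-69 - 5)*(-12) - 10 = -74*(-12) - 10 = 888 - 10 = 878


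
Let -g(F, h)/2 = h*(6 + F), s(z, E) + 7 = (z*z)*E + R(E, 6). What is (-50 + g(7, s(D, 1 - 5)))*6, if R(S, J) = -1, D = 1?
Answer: 1572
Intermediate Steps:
s(z, E) = -8 + E*z**2 (s(z, E) = -7 + ((z*z)*E - 1) = -7 + (z**2*E - 1) = -7 + (E*z**2 - 1) = -7 + (-1 + E*z**2) = -8 + E*z**2)
g(F, h) = -2*h*(6 + F)
(-50 + g(7, s(D, 1 - 5)))*6 = (-50 - 2*(-8 + (1 - 5)*1**2)*(6 + 7))*6 = (-50 - 2*(-8 - 4*1)*13)*6 = (-50 - 2*(-8 - 4)*13)*6 = (-50 - 2*(-12)*13)*6 = (-50 + 312)*6 = 262*6 = 1572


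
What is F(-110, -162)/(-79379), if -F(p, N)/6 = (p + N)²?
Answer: 443904/79379 ≈ 5.5922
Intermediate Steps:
F(p, N) = -6*(N + p)² (F(p, N) = -6*(p + N)² = -6*(N + p)²)
F(-110, -162)/(-79379) = -6*(-162 - 110)²/(-79379) = -6*(-272)²*(-1/79379) = -6*73984*(-1/79379) = -443904*(-1/79379) = 443904/79379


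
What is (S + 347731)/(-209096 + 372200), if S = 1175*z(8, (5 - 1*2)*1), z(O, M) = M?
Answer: 43907/20388 ≈ 2.1536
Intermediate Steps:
S = 3525 (S = 1175*((5 - 1*2)*1) = 1175*((5 - 2)*1) = 1175*(3*1) = 1175*3 = 3525)
(S + 347731)/(-209096 + 372200) = (3525 + 347731)/(-209096 + 372200) = 351256/163104 = 351256*(1/163104) = 43907/20388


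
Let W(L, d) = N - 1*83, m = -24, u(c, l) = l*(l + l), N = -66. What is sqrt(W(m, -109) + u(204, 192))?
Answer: sqrt(73579) ≈ 271.25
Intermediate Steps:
u(c, l) = 2*l**2 (u(c, l) = l*(2*l) = 2*l**2)
W(L, d) = -149 (W(L, d) = -66 - 1*83 = -66 - 83 = -149)
sqrt(W(m, -109) + u(204, 192)) = sqrt(-149 + 2*192**2) = sqrt(-149 + 2*36864) = sqrt(-149 + 73728) = sqrt(73579)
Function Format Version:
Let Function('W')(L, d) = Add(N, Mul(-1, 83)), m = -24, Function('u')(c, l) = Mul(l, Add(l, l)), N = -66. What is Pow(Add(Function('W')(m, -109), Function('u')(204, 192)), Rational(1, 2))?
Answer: Pow(73579, Rational(1, 2)) ≈ 271.25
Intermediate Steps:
Function('u')(c, l) = Mul(2, Pow(l, 2)) (Function('u')(c, l) = Mul(l, Mul(2, l)) = Mul(2, Pow(l, 2)))
Function('W')(L, d) = -149 (Function('W')(L, d) = Add(-66, Mul(-1, 83)) = Add(-66, -83) = -149)
Pow(Add(Function('W')(m, -109), Function('u')(204, 192)), Rational(1, 2)) = Pow(Add(-149, Mul(2, Pow(192, 2))), Rational(1, 2)) = Pow(Add(-149, Mul(2, 36864)), Rational(1, 2)) = Pow(Add(-149, 73728), Rational(1, 2)) = Pow(73579, Rational(1, 2))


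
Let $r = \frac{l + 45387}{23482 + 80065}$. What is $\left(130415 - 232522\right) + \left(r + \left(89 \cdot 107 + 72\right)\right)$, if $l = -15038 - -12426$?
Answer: $- \frac{9579297289}{103547} \approx -92512.0$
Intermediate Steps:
$l = -2612$ ($l = -15038 + 12426 = -2612$)
$r = \frac{42775}{103547}$ ($r = \frac{-2612 + 45387}{23482 + 80065} = \frac{42775}{103547} \approx 0.4131$)
$\left(130415 - 232522\right) + \left(r + \left(89 \cdot 107 + 72\right)\right) = \left(130415 - 232522\right) + \left(\frac{42775}{103547} + \left(89 \cdot 107 + 72\right)\right) = -102107 + \left(\frac{42775}{103547} + \left(9523 + 72\right)\right) = -102107 + \left(\frac{42775}{103547} + 9595\right) = -102107 + \frac{993576240}{103547} = - \frac{9579297289}{103547}$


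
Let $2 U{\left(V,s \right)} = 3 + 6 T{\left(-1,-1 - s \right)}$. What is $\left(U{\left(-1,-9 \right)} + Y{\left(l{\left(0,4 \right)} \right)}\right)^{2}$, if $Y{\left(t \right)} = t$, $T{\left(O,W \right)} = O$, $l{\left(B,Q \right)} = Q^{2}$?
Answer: $\frac{841}{4} \approx 210.25$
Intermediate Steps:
$U{\left(V,s \right)} = - \frac{3}{2}$ ($U{\left(V,s \right)} = \frac{3 + 6 \left(-1\right)}{2} = \frac{3 - 6}{2} = \frac{1}{2} \left(-3\right) = - \frac{3}{2}$)
$\left(U{\left(-1,-9 \right)} + Y{\left(l{\left(0,4 \right)} \right)}\right)^{2} = \left(- \frac{3}{2} + 4^{2}\right)^{2} = \left(- \frac{3}{2} + 16\right)^{2} = \left(\frac{29}{2}\right)^{2} = \frac{841}{4}$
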